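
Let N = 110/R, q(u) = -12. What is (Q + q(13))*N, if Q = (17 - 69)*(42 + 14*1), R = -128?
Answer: 40205/16 ≈ 2512.8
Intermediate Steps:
N = -55/64 (N = 110/(-128) = 110*(-1/128) = -55/64 ≈ -0.85938)
Q = -2912 (Q = -52*(42 + 14) = -52*56 = -2912)
(Q + q(13))*N = (-2912 - 12)*(-55/64) = -2924*(-55/64) = 40205/16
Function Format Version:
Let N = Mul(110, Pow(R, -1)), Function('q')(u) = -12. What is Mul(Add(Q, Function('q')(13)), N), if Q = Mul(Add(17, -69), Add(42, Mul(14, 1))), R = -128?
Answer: Rational(40205, 16) ≈ 2512.8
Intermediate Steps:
N = Rational(-55, 64) (N = Mul(110, Pow(-128, -1)) = Mul(110, Rational(-1, 128)) = Rational(-55, 64) ≈ -0.85938)
Q = -2912 (Q = Mul(-52, Add(42, 14)) = Mul(-52, 56) = -2912)
Mul(Add(Q, Function('q')(13)), N) = Mul(Add(-2912, -12), Rational(-55, 64)) = Mul(-2924, Rational(-55, 64)) = Rational(40205, 16)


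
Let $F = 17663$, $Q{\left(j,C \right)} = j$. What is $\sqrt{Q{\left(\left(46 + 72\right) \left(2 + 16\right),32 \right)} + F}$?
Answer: $\sqrt{19787} \approx 140.67$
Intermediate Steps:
$\sqrt{Q{\left(\left(46 + 72\right) \left(2 + 16\right),32 \right)} + F} = \sqrt{\left(46 + 72\right) \left(2 + 16\right) + 17663} = \sqrt{118 \cdot 18 + 17663} = \sqrt{2124 + 17663} = \sqrt{19787}$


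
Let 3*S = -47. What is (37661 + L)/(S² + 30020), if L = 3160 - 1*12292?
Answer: 256761/272389 ≈ 0.94263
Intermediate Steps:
S = -47/3 (S = (⅓)*(-47) = -47/3 ≈ -15.667)
L = -9132 (L = 3160 - 12292 = -9132)
(37661 + L)/(S² + 30020) = (37661 - 9132)/((-47/3)² + 30020) = 28529/(2209/9 + 30020) = 28529/(272389/9) = 28529*(9/272389) = 256761/272389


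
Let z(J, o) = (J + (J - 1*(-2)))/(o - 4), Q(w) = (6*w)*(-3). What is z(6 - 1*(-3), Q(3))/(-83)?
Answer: 10/2407 ≈ 0.0041545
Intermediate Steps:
Q(w) = -18*w
z(J, o) = (2 + 2*J)/(-4 + o) (z(J, o) = (J + (J + 2))/(-4 + o) = (J + (2 + J))/(-4 + o) = (2 + 2*J)/(-4 + o))
z(6 - 1*(-3), Q(3))/(-83) = (2*(1 + (6 - 1*(-3)))/(-4 - 18*3))/(-83) = (2*(1 + (6 + 3))/(-4 - 54))*(-1/83) = (2*(1 + 9)/(-58))*(-1/83) = (2*(-1/58)*10)*(-1/83) = -10/29*(-1/83) = 10/2407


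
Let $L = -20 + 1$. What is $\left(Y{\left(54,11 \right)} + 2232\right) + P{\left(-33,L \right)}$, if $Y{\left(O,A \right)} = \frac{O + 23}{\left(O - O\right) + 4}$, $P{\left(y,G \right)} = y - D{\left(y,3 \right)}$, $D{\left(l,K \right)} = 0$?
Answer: $\frac{8873}{4} \approx 2218.3$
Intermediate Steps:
$L = -19$
$P{\left(y,G \right)} = y$ ($P{\left(y,G \right)} = y - 0 = y + 0 = y$)
$Y{\left(O,A \right)} = \frac{23}{4} + \frac{O}{4}$ ($Y{\left(O,A \right)} = \frac{23 + O}{0 + 4} = \frac{23 + O}{4} = \left(23 + O\right) \frac{1}{4} = \frac{23}{4} + \frac{O}{4}$)
$\left(Y{\left(54,11 \right)} + 2232\right) + P{\left(-33,L \right)} = \left(\left(\frac{23}{4} + \frac{1}{4} \cdot 54\right) + 2232\right) - 33 = \left(\left(\frac{23}{4} + \frac{27}{2}\right) + 2232\right) - 33 = \left(\frac{77}{4} + 2232\right) - 33 = \frac{9005}{4} - 33 = \frac{8873}{4}$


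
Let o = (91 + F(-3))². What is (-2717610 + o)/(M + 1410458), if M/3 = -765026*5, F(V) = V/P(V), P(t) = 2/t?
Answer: 10833959/40259728 ≈ 0.26910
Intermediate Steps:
F(V) = V²/2 (F(V) = V/((2/V)) = V*(V/2) = V²/2)
M = -11475390 (M = 3*(-765026*5) = 3*(-3825130) = -11475390)
o = 36481/4 (o = (91 + (½)*(-3)²)² = (91 + (½)*9)² = (91 + 9/2)² = (191/2)² = 36481/4 ≈ 9120.3)
(-2717610 + o)/(M + 1410458) = (-2717610 + 36481/4)/(-11475390 + 1410458) = -10833959/4/(-10064932) = -10833959/4*(-1/10064932) = 10833959/40259728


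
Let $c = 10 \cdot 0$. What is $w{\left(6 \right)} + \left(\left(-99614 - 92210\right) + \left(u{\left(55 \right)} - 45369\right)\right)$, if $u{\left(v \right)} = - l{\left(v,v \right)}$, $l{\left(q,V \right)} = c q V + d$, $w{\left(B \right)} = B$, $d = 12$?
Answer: $-237199$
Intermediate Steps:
$c = 0$
$l{\left(q,V \right)} = 12$ ($l{\left(q,V \right)} = 0 q V + 12 = 0 V + 12 = 0 + 12 = 12$)
$u{\left(v \right)} = -12$ ($u{\left(v \right)} = \left(-1\right) 12 = -12$)
$w{\left(6 \right)} + \left(\left(-99614 - 92210\right) + \left(u{\left(55 \right)} - 45369\right)\right) = 6 - 237205 = -237199$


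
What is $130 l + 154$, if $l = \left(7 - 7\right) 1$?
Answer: $154$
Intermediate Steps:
$l = 0$ ($l = 0 \cdot 1 = 0$)
$130 l + 154 = 130 \cdot 0 + 154 = 0 + 154 = 154$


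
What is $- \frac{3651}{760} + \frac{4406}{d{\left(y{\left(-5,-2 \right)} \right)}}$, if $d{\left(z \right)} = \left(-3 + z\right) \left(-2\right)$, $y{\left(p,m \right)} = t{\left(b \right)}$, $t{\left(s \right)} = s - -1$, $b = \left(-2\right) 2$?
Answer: $\frac{826187}{2280} \approx 362.36$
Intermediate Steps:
$b = -4$
$t{\left(s \right)} = 1 + s$ ($t{\left(s \right)} = s + 1 = 1 + s$)
$y{\left(p,m \right)} = -3$ ($y{\left(p,m \right)} = 1 - 4 = -3$)
$d{\left(z \right)} = 6 - 2 z$
$- \frac{3651}{760} + \frac{4406}{d{\left(y{\left(-5,-2 \right)} \right)}} = - \frac{3651}{760} + \frac{4406}{6 - -6} = \left(-3651\right) \frac{1}{760} + \frac{4406}{6 + 6} = - \frac{3651}{760} + \frac{4406}{12} = - \frac{3651}{760} + 4406 \cdot \frac{1}{12} = - \frac{3651}{760} + \frac{2203}{6} = \frac{826187}{2280}$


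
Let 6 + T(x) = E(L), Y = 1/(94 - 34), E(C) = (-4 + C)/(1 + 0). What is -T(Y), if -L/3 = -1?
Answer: 7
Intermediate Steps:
L = 3 (L = -3*(-1) = 3)
E(C) = -4 + C (E(C) = (-4 + C)/1 = (-4 + C)*1 = -4 + C)
Y = 1/60 ≈ 0.016667
T(x) = -7 (T(x) = -6 + (-4 + 3) = -6 - 1 = -7)
-T(Y) = -1*(-7) = 7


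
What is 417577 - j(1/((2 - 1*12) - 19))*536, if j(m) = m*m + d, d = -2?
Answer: 352083273/841 ≈ 4.1865e+5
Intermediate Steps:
j(m) = -2 + m**2 (j(m) = m*m - 2 = m**2 - 2 = -2 + m**2)
417577 - j(1/((2 - 1*12) - 19))*536 = 417577 - (-2 + (1/((2 - 1*12) - 19))**2)*536 = 417577 - (-2 + (1/((2 - 12) - 19))**2)*536 = 417577 - (-2 + (1/(-10 - 19))**2)*536 = 417577 - (-2 + (1/(-29))**2)*536 = 417577 - (-2 + (-1/29)**2)*536 = 417577 - (-2 + 1/841)*536 = 417577 - (-1681)*536/841 = 417577 - 1*(-901016/841) = 417577 + 901016/841 = 352083273/841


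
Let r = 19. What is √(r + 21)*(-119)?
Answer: -238*√10 ≈ -752.62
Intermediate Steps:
√(r + 21)*(-119) = √(19 + 21)*(-119) = √40*(-119) = (2*√10)*(-119) = -238*√10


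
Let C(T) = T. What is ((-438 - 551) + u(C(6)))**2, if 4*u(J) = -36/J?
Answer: 3924361/4 ≈ 9.8109e+5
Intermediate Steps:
u(J) = -9/J (u(J) = (-36/J)/4 = -9/J)
((-438 - 551) + u(C(6)))**2 = ((-438 - 551) - 9/6)**2 = (-989 - 9*1/6)**2 = (-989 - 3/2)**2 = (-1981/2)**2 = 3924361/4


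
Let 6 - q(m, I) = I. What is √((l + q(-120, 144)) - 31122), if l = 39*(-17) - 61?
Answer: 4*I*√1999 ≈ 178.84*I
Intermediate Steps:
l = -724 (l = -663 - 61 = -724)
q(m, I) = 6 - I
√((l + q(-120, 144)) - 31122) = √((-724 + (6 - 1*144)) - 31122) = √((-724 + (6 - 144)) - 31122) = √((-724 - 138) - 31122) = √(-862 - 31122) = √(-31984) = 4*I*√1999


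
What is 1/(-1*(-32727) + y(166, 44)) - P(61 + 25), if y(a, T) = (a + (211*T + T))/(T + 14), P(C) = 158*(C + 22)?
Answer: -16276155091/953830 ≈ -17064.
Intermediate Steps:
P(C) = 3476 + 158*C (P(C) = 158*(22 + C) = 3476 + 158*C)
y(a, T) = (a + 212*T)/(14 + T)
1/(-1*(-32727) + y(166, 44)) - P(61 + 25) = 1/(-1*(-32727) + (166 + 212*44)/(14 + 44)) - (3476 + 158*(61 + 25)) = 1/(32727 + (166 + 9328)/58) - (3476 + 158*86) = 1/(32727 + (1/58)*9494) - (3476 + 13588) = 1/(32727 + 4747/29) - 1*17064 = 1/(953830/29) - 17064 = 29/953830 - 17064 = -16276155091/953830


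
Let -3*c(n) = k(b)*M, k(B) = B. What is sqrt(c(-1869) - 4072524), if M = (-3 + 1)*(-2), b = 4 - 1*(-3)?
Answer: 80*I*sqrt(5727)/3 ≈ 2018.1*I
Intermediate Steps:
b = 7 (b = 4 + 3 = 7)
M = 4 (M = -2*(-2) = 4)
c(n) = -28/3 (c(n) = -7*4/3 = -1/3*28 = -28/3)
sqrt(c(-1869) - 4072524) = sqrt(-28/3 - 4072524) = sqrt(-12217600/3) = 80*I*sqrt(5727)/3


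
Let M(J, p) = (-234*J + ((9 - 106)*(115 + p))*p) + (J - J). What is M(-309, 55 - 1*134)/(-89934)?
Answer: -58029/14989 ≈ -3.8714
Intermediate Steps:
M(J, p) = -234*J + p*(-11155 - 97*p) (M(J, p) = (-234*J + (-97*(115 + p))*p) + 0 = (-234*J + (-11155 - 97*p)*p) + 0 = (-234*J + p*(-11155 - 97*p)) + 0 = -234*J + p*(-11155 - 97*p))
M(-309, 55 - 1*134)/(-89934) = (-11155*(55 - 1*134) - 234*(-309) - 97*(55 - 1*134)²)/(-89934) = (-11155*(55 - 134) + 72306 - 97*(55 - 134)²)*(-1/89934) = (-11155*(-79) + 72306 - 97*(-79)²)*(-1/89934) = (881245 + 72306 - 97*6241)*(-1/89934) = (881245 + 72306 - 605377)*(-1/89934) = 348174*(-1/89934) = -58029/14989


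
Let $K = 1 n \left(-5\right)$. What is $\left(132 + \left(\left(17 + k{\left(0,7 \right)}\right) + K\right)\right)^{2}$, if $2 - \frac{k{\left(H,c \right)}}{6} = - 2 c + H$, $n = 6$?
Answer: $46225$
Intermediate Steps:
$k{\left(H,c \right)} = 12 - 6 H + 12 c$ ($k{\left(H,c \right)} = 12 - 6 \left(- 2 c + H\right) = 12 - 6 \left(H - 2 c\right) = 12 - \left(- 12 c + 6 H\right) = 12 - 6 H + 12 c$)
$K = -30$ ($K = 1 \cdot 6 \left(-5\right) = 6 \left(-5\right) = -30$)
$\left(132 + \left(\left(17 + k{\left(0,7 \right)}\right) + K\right)\right)^{2} = \left(132 + \left(\left(17 + \left(12 - 0 + 12 \cdot 7\right)\right) - 30\right)\right)^{2} = \left(132 + \left(\left(17 + \left(12 + 0 + 84\right)\right) - 30\right)\right)^{2} = \left(132 + \left(\left(17 + 96\right) - 30\right)\right)^{2} = \left(132 + \left(113 - 30\right)\right)^{2} = \left(132 + 83\right)^{2} = 215^{2} = 46225$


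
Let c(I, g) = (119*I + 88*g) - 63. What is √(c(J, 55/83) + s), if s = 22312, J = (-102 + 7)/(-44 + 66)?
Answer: √72665376014/1826 ≈ 147.63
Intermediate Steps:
J = -95/22 ≈ -4.3182
c(I, g) = -63 + 88*g + 119*I (c(I, g) = (88*g + 119*I) - 63 = -63 + 88*g + 119*I)
√(c(J, 55/83) + s) = √((-63 + 88*(55/83) + 119*(-95/22)) + 22312) = √((-63 + 88*(55*(1/83)) - 11305/22) + 22312) = √((-63 + 88*(55/83) - 11305/22) + 22312) = √((-63 + 4840/83 - 11305/22) + 22312) = √(-946873/1826 + 22312) = √(39794839/1826) = √72665376014/1826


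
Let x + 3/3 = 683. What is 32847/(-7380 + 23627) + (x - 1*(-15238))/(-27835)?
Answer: 131128801/90447049 ≈ 1.4498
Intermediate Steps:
x = 682 (x = -1 + 683 = 682)
32847/(-7380 + 23627) + (x - 1*(-15238))/(-27835) = 32847/(-7380 + 23627) + (682 - 1*(-15238))/(-27835) = 32847/16247 + (682 + 15238)*(-1/27835) = 32847*(1/16247) + 15920*(-1/27835) = 32847/16247 - 3184/5567 = 131128801/90447049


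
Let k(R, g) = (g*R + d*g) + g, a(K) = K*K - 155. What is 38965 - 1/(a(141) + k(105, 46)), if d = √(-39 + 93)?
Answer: 11789720695249/302572070 + 69*√6/302572070 ≈ 38965.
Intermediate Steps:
a(K) = -155 + K² (a(K) = K² - 155 = -155 + K²)
d = 3*√6 (d = √54 = 3*√6 ≈ 7.3485)
k(R, g) = g + R*g + 3*g*√6 (k(R, g) = (g*R + (3*√6)*g) + g = (R*g + 3*g*√6) + g = g + R*g + 3*g*√6)
38965 - 1/(a(141) + k(105, 46)) = 38965 - 1/((-155 + 141²) + 46*(1 + 105 + 3*√6)) = 38965 - 1/((-155 + 19881) + 46*(106 + 3*√6)) = 38965 - 1/(19726 + (4876 + 138*√6)) = 38965 - 1/(24602 + 138*√6)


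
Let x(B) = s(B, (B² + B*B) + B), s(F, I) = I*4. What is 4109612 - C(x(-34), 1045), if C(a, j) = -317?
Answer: 4109929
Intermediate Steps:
s(F, I) = 4*I
x(B) = 4*B + 8*B² (x(B) = 4*((B² + B*B) + B) = 4*((B² + B²) + B) = 4*(2*B² + B) = 4*(B + 2*B²) = 4*B + 8*B²)
4109612 - C(x(-34), 1045) = 4109612 - 1*(-317) = 4109612 + 317 = 4109929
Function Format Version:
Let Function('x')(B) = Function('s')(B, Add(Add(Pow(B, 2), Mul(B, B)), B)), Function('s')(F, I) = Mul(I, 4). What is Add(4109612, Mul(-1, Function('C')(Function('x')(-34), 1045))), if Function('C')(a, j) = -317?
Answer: 4109929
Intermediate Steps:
Function('s')(F, I) = Mul(4, I)
Function('x')(B) = Add(Mul(4, B), Mul(8, Pow(B, 2))) (Function('x')(B) = Mul(4, Add(Add(Pow(B, 2), Mul(B, B)), B)) = Mul(4, Add(Add(Pow(B, 2), Pow(B, 2)), B)) = Mul(4, Add(Mul(2, Pow(B, 2)), B)) = Mul(4, Add(B, Mul(2, Pow(B, 2)))) = Add(Mul(4, B), Mul(8, Pow(B, 2))))
Add(4109612, Mul(-1, Function('C')(Function('x')(-34), 1045))) = Add(4109612, Mul(-1, -317)) = Add(4109612, 317) = 4109929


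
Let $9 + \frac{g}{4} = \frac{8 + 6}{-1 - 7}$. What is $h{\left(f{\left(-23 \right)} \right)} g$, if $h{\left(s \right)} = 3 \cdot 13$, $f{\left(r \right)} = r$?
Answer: $-1677$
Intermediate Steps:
$g = -43$ ($g = -36 + 4 \frac{8 + 6}{-1 - 7} = -36 + 4 \frac{14}{-1 - 7} = -36 + 4 \frac{14}{-8} = -36 + 4 \cdot 14 \left(- \frac{1}{8}\right) = -36 + 4 \left(- \frac{7}{4}\right) = -36 - 7 = -43$)
$h{\left(s \right)} = 39$
$h{\left(f{\left(-23 \right)} \right)} g = 39 \left(-43\right) = -1677$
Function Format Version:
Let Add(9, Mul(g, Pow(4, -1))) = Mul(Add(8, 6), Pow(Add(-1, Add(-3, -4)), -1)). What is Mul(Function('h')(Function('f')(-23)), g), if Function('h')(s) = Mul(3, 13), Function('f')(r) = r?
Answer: -1677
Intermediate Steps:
g = -43 (g = Add(-36, Mul(4, Mul(Add(8, 6), Pow(Add(-1, Add(-3, -4)), -1)))) = Add(-36, Mul(4, Mul(14, Pow(Add(-1, -7), -1)))) = Add(-36, Mul(4, Mul(14, Pow(-8, -1)))) = Add(-36, Mul(4, Mul(14, Rational(-1, 8)))) = Add(-36, Mul(4, Rational(-7, 4))) = Add(-36, -7) = -43)
Function('h')(s) = 39
Mul(Function('h')(Function('f')(-23)), g) = Mul(39, -43) = -1677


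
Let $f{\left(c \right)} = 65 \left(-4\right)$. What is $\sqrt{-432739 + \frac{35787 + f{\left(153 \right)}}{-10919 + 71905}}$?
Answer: $\frac{i \sqrt{1609480618955222}}{60986} \approx 657.83 i$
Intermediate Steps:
$f{\left(c \right)} = -260$
$\sqrt{-432739 + \frac{35787 + f{\left(153 \right)}}{-10919 + 71905}} = \sqrt{-432739 + \frac{35787 - 260}{-10919 + 71905}} = \sqrt{-432739 + \frac{35527}{60986}} = \sqrt{- \frac{26390985127}{60986}} = \frac{i \sqrt{1609480618955222}}{60986}$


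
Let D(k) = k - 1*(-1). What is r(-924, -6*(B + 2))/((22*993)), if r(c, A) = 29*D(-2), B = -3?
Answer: -29/21846 ≈ -0.0013275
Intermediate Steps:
D(k) = 1 + k (D(k) = k + 1 = 1 + k)
r(c, A) = -29 (r(c, A) = 29*(1 - 2) = 29*(-1) = -29)
r(-924, -6*(B + 2))/((22*993)) = -29/(22*993) = -29/21846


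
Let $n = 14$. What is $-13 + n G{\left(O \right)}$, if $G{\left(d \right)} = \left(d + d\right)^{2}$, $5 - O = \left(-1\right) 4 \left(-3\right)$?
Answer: $2731$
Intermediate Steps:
$O = -7$ ($O = 5 - \left(-1\right) 4 \left(-3\right) = 5 - \left(-4\right) \left(-3\right) = 5 - 12 = -7$)
$G{\left(d \right)} = 4 d^{2}$ ($G{\left(d \right)} = \left(2 d\right)^{2} = 4 d^{2}$)
$-13 + n G{\left(O \right)} = -13 + 14 \cdot 4 \left(-7\right)^{2} = -13 + 14 \cdot 4 \cdot 49 = -13 + 14 \cdot 196 = -13 + 2744 = 2731$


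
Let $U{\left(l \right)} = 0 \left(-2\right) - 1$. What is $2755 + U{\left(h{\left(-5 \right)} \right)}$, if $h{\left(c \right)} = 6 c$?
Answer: $2754$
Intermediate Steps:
$U{\left(l \right)} = -1$ ($U{\left(l \right)} = 0 - 1 = -1$)
$2755 + U{\left(h{\left(-5 \right)} \right)} = 2755 - 1 = 2754$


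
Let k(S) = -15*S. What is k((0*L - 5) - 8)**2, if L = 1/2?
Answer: 38025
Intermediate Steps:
L = 1/2 ≈ 0.50000
k((0*L - 5) - 8)**2 = (-15*((0*(1/2) - 5) - 8))**2 = (-15*((0 - 5) - 8))**2 = (-15*(-5 - 8))**2 = (-15*(-13))**2 = 195**2 = 38025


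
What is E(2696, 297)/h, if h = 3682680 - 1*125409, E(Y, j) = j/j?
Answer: 1/3557271 ≈ 2.8111e-7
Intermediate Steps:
E(Y, j) = 1
h = 3557271 (h = 3682680 - 125409 = 3557271)
E(2696, 297)/h = 1/3557271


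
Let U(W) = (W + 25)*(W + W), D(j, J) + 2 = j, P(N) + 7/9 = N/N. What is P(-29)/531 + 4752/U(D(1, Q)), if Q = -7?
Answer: -473119/4779 ≈ -99.000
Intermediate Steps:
P(N) = 2/9 (P(N) = -7/9 + N/N = -7/9 + 1 = 2/9)
D(j, J) = -2 + j
U(W) = 2*W*(25 + W) (U(W) = (25 + W)*(2*W) = 2*W*(25 + W))
P(-29)/531 + 4752/U(D(1, Q)) = (2/9)/531 + 4752/((2*(-2 + 1)*(25 + (-2 + 1)))) = (2/9)*(1/531) + 4752/((2*(-1)*(25 - 1))) = 2/4779 + 4752/((2*(-1)*24)) = 2/4779 + 4752/(-48) = 2/4779 + 4752*(-1/48) = 2/4779 - 99 = -473119/4779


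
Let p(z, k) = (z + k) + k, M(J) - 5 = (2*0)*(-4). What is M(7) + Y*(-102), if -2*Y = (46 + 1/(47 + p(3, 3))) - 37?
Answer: 26035/56 ≈ 464.91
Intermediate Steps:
M(J) = 5 (M(J) = 5 + (2*0)*(-4) = 5 + 0*(-4) = 5 + 0 = 5)
p(z, k) = z + 2*k (p(z, k) = (k + z) + k = z + 2*k)
Y = -505/112 (Y = -((46 + 1/(47 + (3 + 2*3))) - 37)/2 = -((46 + 1/(47 + (3 + 6))) - 37)/2 = -((46 + 1/(47 + 9)) - 37)/2 = -((46 + 1/56) - 37)/2 = -(2577/56 - 37)/2 = -½*505/56 = -505/112 ≈ -4.5089)
M(7) + Y*(-102) = 5 - 505/112*(-102) = 5 + 25755/56 = 26035/56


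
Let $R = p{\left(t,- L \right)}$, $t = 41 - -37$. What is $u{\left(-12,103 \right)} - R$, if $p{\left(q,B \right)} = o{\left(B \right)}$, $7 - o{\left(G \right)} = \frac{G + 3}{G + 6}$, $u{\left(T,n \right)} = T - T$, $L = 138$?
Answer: $- \frac{263}{44} \approx -5.9773$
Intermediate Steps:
$u{\left(T,n \right)} = 0$
$o{\left(G \right)} = 7 - \frac{3 + G}{6 + G}$ ($o{\left(G \right)} = 7 - \frac{G + 3}{G + 6} = 7 - \frac{3 + G}{6 + G}$)
$t = 78$ ($t = 41 + 37 = 78$)
$p{\left(q,B \right)} = \frac{3 \left(13 + 2 B\right)}{6 + B}$
$R = \frac{263}{44}$ ($R = \frac{3 \left(13 + 2 \left(\left(-1\right) 138\right)\right)}{6 - 138} = \frac{3 \left(13 + 2 \left(-138\right)\right)}{6 - 138} = \frac{3 \left(13 - 276\right)}{-132} = 3 \left(- \frac{1}{132}\right) \left(-263\right) = \frac{263}{44} \approx 5.9773$)
$u{\left(-12,103 \right)} - R = 0 - \frac{263}{44} = - \frac{263}{44}$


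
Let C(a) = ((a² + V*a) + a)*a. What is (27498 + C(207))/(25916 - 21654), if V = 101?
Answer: 13267839/4262 ≈ 3113.1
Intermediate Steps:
C(a) = a*(a² + 102*a) (C(a) = ((a² + 101*a) + a)*a = (a² + 102*a)*a = a*(a² + 102*a))
(27498 + C(207))/(25916 - 21654) = (27498 + 207²*(102 + 207))/(25916 - 21654) = (27498 + 42849*309)/4262 = (27498 + 13240341)*(1/4262) = 13267839*(1/4262) = 13267839/4262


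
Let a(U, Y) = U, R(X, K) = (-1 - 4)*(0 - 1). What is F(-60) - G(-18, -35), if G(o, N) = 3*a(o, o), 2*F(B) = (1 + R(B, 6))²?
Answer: 72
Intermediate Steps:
R(X, K) = 5 (R(X, K) = -5*(-1) = 5)
F(B) = 18 (F(B) = (1 + 5)²/2 = (½)*6² = (½)*36 = 18)
G(o, N) = 3*o
F(-60) - G(-18, -35) = 18 - 3*(-18) = 18 - 1*(-54) = 18 + 54 = 72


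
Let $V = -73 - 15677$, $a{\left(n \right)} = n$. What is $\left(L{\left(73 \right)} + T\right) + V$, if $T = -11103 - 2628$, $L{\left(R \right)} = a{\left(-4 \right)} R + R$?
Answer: $-29700$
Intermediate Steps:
$V = -15750$
$L{\left(R \right)} = - 3 R$ ($L{\left(R \right)} = - 4 R + R = - 3 R$)
$T = -13731$ ($T = -11103 - 2628 = -13731$)
$\left(L{\left(73 \right)} + T\right) + V = \left(\left(-3\right) 73 - 13731\right) - 15750 = \left(-219 - 13731\right) - 15750 = -13950 - 15750 = -29700$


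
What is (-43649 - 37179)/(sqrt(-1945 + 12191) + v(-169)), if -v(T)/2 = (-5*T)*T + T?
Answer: -245878776/869853707 + 40414*sqrt(10246)/40883124229 ≈ -0.28257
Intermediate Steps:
v(T) = -2*T + 10*T**2 (v(T) = -2*((-5*T)*T + T) = -2*(-5*T**2 + T) = -2*(T - 5*T**2) = -2*T + 10*T**2)
(-43649 - 37179)/(sqrt(-1945 + 12191) + v(-169)) = (-43649 - 37179)/(sqrt(-1945 + 12191) + 2*(-169)*(-1 + 5*(-169))) = -80828/(sqrt(10246) + 2*(-169)*(-1 - 845)) = -80828/(sqrt(10246) + 2*(-169)*(-846)) = -80828/(sqrt(10246) + 285948) = -80828/(285948 + sqrt(10246))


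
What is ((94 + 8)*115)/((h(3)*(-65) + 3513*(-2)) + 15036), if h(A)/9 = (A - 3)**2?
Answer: 391/267 ≈ 1.4644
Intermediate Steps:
h(A) = 9*(-3 + A)**2 (h(A) = 9*(A - 3)**2 = 9*(-3 + A)**2)
((94 + 8)*115)/((h(3)*(-65) + 3513*(-2)) + 15036) = ((94 + 8)*115)/(((9*(-3 + 3)**2)*(-65) + 3513*(-2)) + 15036) = (102*115)/(((9*0**2)*(-65) - 7026) + 15036) = 11730/(((9*0)*(-65) - 7026) + 15036) = 11730/((0*(-65) - 7026) + 15036) = 11730/((0 - 7026) + 15036) = 11730/(-7026 + 15036) = 11730/8010 = 11730*(1/8010) = 391/267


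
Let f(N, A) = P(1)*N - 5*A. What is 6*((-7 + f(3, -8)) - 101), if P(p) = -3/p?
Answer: -462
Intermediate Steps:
f(N, A) = -5*A - 3*N (f(N, A) = (-3/1)*N - 5*A = (-3*1)*N - 5*A = -3*N - 5*A = -5*A - 3*N)
6*((-7 + f(3, -8)) - 101) = 6*((-7 + (-5*(-8) - 3*3)) - 101) = 6*((-7 + (40 - 9)) - 101) = 6*((-7 + 31) - 101) = 6*(24 - 101) = 6*(-77) = -462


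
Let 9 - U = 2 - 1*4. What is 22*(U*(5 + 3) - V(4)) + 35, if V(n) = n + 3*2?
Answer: 1751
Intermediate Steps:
V(n) = 6 + n (V(n) = n + 6 = 6 + n)
U = 11 (U = 9 - (2 - 1*4) = 9 - (2 - 4) = 9 - 1*(-2) = 9 + 2 = 11)
22*(U*(5 + 3) - V(4)) + 35 = 22*(11*(5 + 3) - (6 + 4)) + 35 = 22*(11*8 - 1*10) + 35 = 22*(88 - 10) + 35 = 22*78 + 35 = 1716 + 35 = 1751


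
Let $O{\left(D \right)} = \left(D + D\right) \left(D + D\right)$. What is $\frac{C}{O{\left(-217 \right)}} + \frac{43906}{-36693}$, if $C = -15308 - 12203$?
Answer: $- \frac{9279419659}{6911346708} \approx -1.3426$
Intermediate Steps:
$O{\left(D \right)} = 4 D^{2}$ ($O{\left(D \right)} = 2 D 2 D = 4 D^{2}$)
$C = -27511$ ($C = -15308 - 12203 = -27511$)
$\frac{C}{O{\left(-217 \right)}} + \frac{43906}{-36693} = - \frac{27511}{4 \left(-217\right)^{2}} + \frac{43906}{-36693} = - \frac{27511}{4 \cdot 47089} + 43906 \left(- \frac{1}{36693}\right) = - \frac{27511}{188356} - \frac{43906}{36693} = - \frac{9279419659}{6911346708}$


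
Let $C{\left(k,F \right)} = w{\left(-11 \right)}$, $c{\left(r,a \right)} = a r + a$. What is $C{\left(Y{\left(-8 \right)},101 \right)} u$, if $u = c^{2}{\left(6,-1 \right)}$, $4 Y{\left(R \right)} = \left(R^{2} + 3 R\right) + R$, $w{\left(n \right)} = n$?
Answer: $-539$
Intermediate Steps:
$Y{\left(R \right)} = R + \frac{R^{2}}{4}$ ($Y{\left(R \right)} = \frac{\left(R^{2} + 3 R\right) + R}{4} = \frac{R^{2} + 4 R}{4} = R + \frac{R^{2}}{4}$)
$c{\left(r,a \right)} = a + a r$
$C{\left(k,F \right)} = -11$
$u = 49$ ($u = \left(- (1 + 6)\right)^{2} = \left(\left(-1\right) 7\right)^{2} = \left(-7\right)^{2} = 49$)
$C{\left(Y{\left(-8 \right)},101 \right)} u = \left(-11\right) 49 = -539$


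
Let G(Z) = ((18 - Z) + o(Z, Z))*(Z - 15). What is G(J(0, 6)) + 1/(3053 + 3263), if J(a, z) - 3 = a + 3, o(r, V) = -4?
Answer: -454751/6316 ≈ -72.000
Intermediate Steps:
J(a, z) = 6 + a (J(a, z) = 3 + (a + 3) = 3 + (3 + a) = 6 + a)
G(Z) = (-15 + Z)*(14 - Z) (G(Z) = ((18 - Z) - 4)*(Z - 15) = (14 - Z)*(-15 + Z) = (-15 + Z)*(14 - Z))
G(J(0, 6)) + 1/(3053 + 3263) = (-210 - (6 + 0)² + 29*(6 + 0)) + 1/(3053 + 3263) = (-210 - 1*6² + 29*6) + 1/6316 = (-210 - 1*36 + 174) + 1/6316 = (-210 - 36 + 174) + 1/6316 = -72 + 1/6316 = -454751/6316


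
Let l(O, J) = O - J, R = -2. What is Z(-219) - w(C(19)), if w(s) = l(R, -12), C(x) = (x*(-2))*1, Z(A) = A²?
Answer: 47951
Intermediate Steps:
C(x) = -2*x (C(x) = -2*x*1 = -2*x)
w(s) = 10 (w(s) = -2 - 1*(-12) = -2 + 12 = 10)
Z(-219) - w(C(19)) = (-219)² - 1*10 = 47961 - 10 = 47951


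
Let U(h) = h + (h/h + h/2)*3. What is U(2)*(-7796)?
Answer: -62368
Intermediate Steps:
U(h) = 3 + 5*h/2 (U(h) = h + (1 + h*(½))*3 = h + (1 + h/2)*3 = h + (3 + 3*h/2) = 3 + 5*h/2)
U(2)*(-7796) = (3 + (5/2)*2)*(-7796) = (3 + 5)*(-7796) = 8*(-7796) = -62368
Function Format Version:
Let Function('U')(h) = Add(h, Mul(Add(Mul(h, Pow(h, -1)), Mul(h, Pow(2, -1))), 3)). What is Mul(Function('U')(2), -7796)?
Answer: -62368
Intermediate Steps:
Function('U')(h) = Add(3, Mul(Rational(5, 2), h)) (Function('U')(h) = Add(h, Mul(Add(1, Mul(h, Rational(1, 2))), 3)) = Add(h, Mul(Add(1, Mul(Rational(1, 2), h)), 3)) = Add(h, Add(3, Mul(Rational(3, 2), h))) = Add(3, Mul(Rational(5, 2), h)))
Mul(Function('U')(2), -7796) = Mul(Add(3, Mul(Rational(5, 2), 2)), -7796) = Mul(Add(3, 5), -7796) = Mul(8, -7796) = -62368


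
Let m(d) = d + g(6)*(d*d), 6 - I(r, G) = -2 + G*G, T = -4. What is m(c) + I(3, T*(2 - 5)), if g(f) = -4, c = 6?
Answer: -274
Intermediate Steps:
I(r, G) = 8 - G² (I(r, G) = 6 - (-2 + G*G) = 6 - (-2 + G²) = 6 + (2 - G²) = 8 - G²)
m(d) = d - 4*d² (m(d) = d - 4*d*d = d - 4*d²)
m(c) + I(3, T*(2 - 5)) = 6*(1 - 4*6) + (8 - (-4*(2 - 5))²) = 6*(1 - 24) + (8 - (-4*(-3))²) = 6*(-23) + (8 - 1*12²) = -138 + (8 - 1*144) = -138 + (8 - 144) = -138 - 136 = -274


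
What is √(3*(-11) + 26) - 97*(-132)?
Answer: 12804 + I*√7 ≈ 12804.0 + 2.6458*I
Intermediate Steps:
√(3*(-11) + 26) - 97*(-132) = √(-33 + 26) + 12804 = √(-7) + 12804 = I*√7 + 12804 = 12804 + I*√7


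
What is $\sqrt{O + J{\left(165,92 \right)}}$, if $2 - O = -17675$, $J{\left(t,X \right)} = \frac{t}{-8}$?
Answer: $\frac{\sqrt{282502}}{4} \approx 132.88$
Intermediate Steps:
$J{\left(t,X \right)} = - \frac{t}{8}$ ($J{\left(t,X \right)} = t \left(- \frac{1}{8}\right) = - \frac{t}{8}$)
$O = 17677$ ($O = 2 - -17675 = 2 + 17675 = 17677$)
$\sqrt{O + J{\left(165,92 \right)}} = \sqrt{17677 - \frac{165}{8}} = \sqrt{\frac{141251}{8}} = \frac{\sqrt{282502}}{4}$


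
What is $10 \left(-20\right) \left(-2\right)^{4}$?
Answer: $-3200$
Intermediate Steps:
$10 \left(-20\right) \left(-2\right)^{4} = \left(-200\right) 16 = -3200$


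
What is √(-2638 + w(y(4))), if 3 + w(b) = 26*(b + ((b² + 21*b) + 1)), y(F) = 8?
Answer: 5*√145 ≈ 60.208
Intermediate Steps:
w(b) = 23 + 26*b² + 572*b (w(b) = -3 + 26*(b + ((b² + 21*b) + 1)) = -3 + 26*(b + (1 + b² + 21*b)) = -3 + 26*(1 + b² + 22*b) = -3 + (26 + 26*b² + 572*b) = 23 + 26*b² + 572*b)
√(-2638 + w(y(4))) = √(-2638 + (23 + 26*8² + 572*8)) = √(-2638 + (23 + 26*64 + 4576)) = √(-2638 + (23 + 1664 + 4576)) = √(-2638 + 6263) = √3625 = 5*√145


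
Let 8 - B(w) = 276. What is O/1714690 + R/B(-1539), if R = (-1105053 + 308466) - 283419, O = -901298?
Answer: 462908485069/114884230 ≈ 4029.3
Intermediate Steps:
R = -1080006 (R = -796587 - 283419 = -1080006)
B(w) = -268 (B(w) = 8 - 1*276 = 8 - 276 = -268)
O/1714690 + R/B(-1539) = -901298/1714690 - 1080006/(-268) = -901298*1/1714690 - 1080006*(-1/268) = -450649/857345 + 540003/134 = 462908485069/114884230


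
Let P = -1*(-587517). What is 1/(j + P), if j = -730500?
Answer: -1/142983 ≈ -6.9938e-6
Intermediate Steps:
P = 587517
1/(j + P) = 1/(-730500 + 587517) = 1/(-142983) = -1/142983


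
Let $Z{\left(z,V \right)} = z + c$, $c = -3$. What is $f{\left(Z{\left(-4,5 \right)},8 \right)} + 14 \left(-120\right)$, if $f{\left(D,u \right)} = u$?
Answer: $-1672$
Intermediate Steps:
$Z{\left(z,V \right)} = -3 + z$ ($Z{\left(z,V \right)} = z - 3 = -3 + z$)
$f{\left(Z{\left(-4,5 \right)},8 \right)} + 14 \left(-120\right) = 8 + 14 \left(-120\right) = 8 - 1680 = -1672$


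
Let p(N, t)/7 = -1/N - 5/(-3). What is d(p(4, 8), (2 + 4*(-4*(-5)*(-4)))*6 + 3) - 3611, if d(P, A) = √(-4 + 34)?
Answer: -3611 + √30 ≈ -3605.5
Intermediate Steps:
p(N, t) = 35/3 - 7/N (p(N, t) = 7*(-1/N - 5/(-3)) = 7*(-1/N - 5*(-⅓)) = 7*(-1/N + 5/3) = 7*(5/3 - 1/N) = 35/3 - 7/N)
d(P, A) = √30
d(p(4, 8), (2 + 4*(-4*(-5)*(-4)))*6 + 3) - 3611 = √30 - 3611 = -3611 + √30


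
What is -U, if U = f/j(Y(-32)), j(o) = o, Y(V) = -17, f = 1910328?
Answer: 1910328/17 ≈ 1.1237e+5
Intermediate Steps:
U = -1910328/17 (U = 1910328/(-17) = 1910328*(-1/17) = -1910328/17 ≈ -1.1237e+5)
-U = -1*(-1910328/17) = 1910328/17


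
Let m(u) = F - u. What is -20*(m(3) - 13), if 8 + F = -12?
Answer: 720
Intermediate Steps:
F = -20 (F = -8 - 12 = -20)
m(u) = -20 - u
-20*(m(3) - 13) = -20*((-20 - 1*3) - 13) = -20*((-20 - 3) - 13) = -20*(-23 - 13) = -20*(-36) = 720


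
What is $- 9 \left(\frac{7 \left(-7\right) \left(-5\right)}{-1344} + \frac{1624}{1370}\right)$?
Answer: $- \frac{395787}{43840} \approx -9.028$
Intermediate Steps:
$- 9 \left(\frac{7 \left(-7\right) \left(-5\right)}{-1344} + \frac{1624}{1370}\right) = - 9 \left(\left(-49\right) \left(-5\right) \left(- \frac{1}{1344}\right) + 1624 \cdot \frac{1}{1370}\right) = - 9 \left(245 \left(- \frac{1}{1344}\right) + \frac{812}{685}\right) = - 9 \left(- \frac{35}{192} + \frac{812}{685}\right) = \left(-9\right) \frac{131929}{131520} = - \frac{395787}{43840}$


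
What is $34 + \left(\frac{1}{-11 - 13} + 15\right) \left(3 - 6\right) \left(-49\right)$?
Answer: $\frac{17863}{8} \approx 2232.9$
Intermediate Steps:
$34 + \left(\frac{1}{-11 - 13} + 15\right) \left(3 - 6\right) \left(-49\right) = 34 + \left(\frac{1}{-24} + 15\right) \left(-3\right) \left(-49\right) = 34 + \left(- \frac{1}{24} + 15\right) \left(-3\right) \left(-49\right) = 34 + \frac{359}{24} \left(-3\right) \left(-49\right) = 34 - - \frac{17591}{8} = 34 + \frac{17591}{8} = \frac{17863}{8}$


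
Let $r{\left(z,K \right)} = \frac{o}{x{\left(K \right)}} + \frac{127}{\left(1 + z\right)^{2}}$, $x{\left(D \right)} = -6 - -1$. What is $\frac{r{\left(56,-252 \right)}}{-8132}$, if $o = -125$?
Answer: $- \frac{20338}{6605217} \approx -0.0030791$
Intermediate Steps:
$x{\left(D \right)} = -5$ ($x{\left(D \right)} = -6 + 1 = -5$)
$r{\left(z,K \right)} = 25 + \frac{127}{\left(1 + z\right)^{2}}$ ($r{\left(z,K \right)} = - \frac{125}{-5} + \frac{127}{\left(1 + z\right)^{2}} = \left(-125\right) \left(- \frac{1}{5}\right) + \frac{127}{\left(1 + z\right)^{2}} = 25 + \frac{127}{\left(1 + z\right)^{2}}$)
$\frac{r{\left(56,-252 \right)}}{-8132} = \frac{25 + \frac{127}{\left(1 + 56\right)^{2}}}{-8132} = \left(25 + \frac{127}{3249}\right) \left(- \frac{1}{8132}\right) = \frac{81352}{3249} \left(- \frac{1}{8132}\right) = - \frac{20338}{6605217}$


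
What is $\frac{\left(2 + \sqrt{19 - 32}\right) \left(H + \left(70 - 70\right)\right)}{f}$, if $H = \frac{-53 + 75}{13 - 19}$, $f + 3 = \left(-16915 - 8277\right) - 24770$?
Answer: $\frac{22}{149895} + \frac{11 i \sqrt{13}}{149895} \approx 0.00014677 + 0.00026459 i$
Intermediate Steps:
$f = -49965$ ($f = -3 - 49962 = -49965$)
$H = - \frac{11}{3}$ ($H = \frac{22}{-6} = 22 \left(- \frac{1}{6}\right) = - \frac{11}{3} \approx -3.6667$)
$\frac{\left(2 + \sqrt{19 - 32}\right) \left(H + \left(70 - 70\right)\right)}{f} = \frac{\left(2 + \sqrt{19 - 32}\right) \left(- \frac{11}{3} + \left(70 - 70\right)\right)}{-49965} = \left(2 + \sqrt{-13}\right) \left(- \frac{11}{3} + 0\right) \left(- \frac{1}{49965}\right) = \left(2 + i \sqrt{13}\right) \left(- \frac{11}{3}\right) \left(- \frac{1}{49965}\right) = \left(- \frac{22}{3} - \frac{11 i \sqrt{13}}{3}\right) \left(- \frac{1}{49965}\right) = \frac{22}{149895} + \frac{11 i \sqrt{13}}{149895}$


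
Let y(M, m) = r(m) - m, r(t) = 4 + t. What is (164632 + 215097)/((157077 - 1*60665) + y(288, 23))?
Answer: 379729/96416 ≈ 3.9384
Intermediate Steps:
y(M, m) = 4 (y(M, m) = (4 + m) - m = 4)
(164632 + 215097)/((157077 - 1*60665) + y(288, 23)) = (164632 + 215097)/((157077 - 1*60665) + 4) = 379729/((157077 - 60665) + 4) = 379729/(96412 + 4) = 379729/96416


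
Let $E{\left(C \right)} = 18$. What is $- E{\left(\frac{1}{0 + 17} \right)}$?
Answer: $-18$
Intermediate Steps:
$- E{\left(\frac{1}{0 + 17} \right)} = \left(-1\right) 18 = -18$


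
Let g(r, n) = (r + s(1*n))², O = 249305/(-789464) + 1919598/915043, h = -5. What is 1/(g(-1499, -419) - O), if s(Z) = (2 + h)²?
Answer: 722393506952/1603784537455414843 ≈ 4.5043e-7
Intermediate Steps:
O = 1287328720357/722393506952 (O = 249305*(-1/789464) + 1919598*(1/915043) = -249305/789464 + 1919598/915043 = 1287328720357/722393506952 ≈ 1.7820)
s(Z) = 9 (s(Z) = (2 - 5)² = (-3)² = 9)
g(r, n) = (9 + r)² (g(r, n) = (r + 9)² = (9 + r)²)
1/(g(-1499, -419) - O) = 1/((9 - 1499)² - 1*1287328720357/722393506952) = 1/((-1490)² - 1287328720357/722393506952) = 1/(2220100 - 1287328720357/722393506952) = 1/(1603784537455414843/722393506952) = 722393506952/1603784537455414843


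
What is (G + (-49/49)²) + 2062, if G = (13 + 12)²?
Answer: 2688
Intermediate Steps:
G = 625 (G = 25² = 625)
(G + (-49/49)²) + 2062 = (625 + (-49/49)²) + 2062 = (625 + (-49*1/49)²) + 2062 = (625 + (-1)²) + 2062 = (625 + 1) + 2062 = 626 + 2062 = 2688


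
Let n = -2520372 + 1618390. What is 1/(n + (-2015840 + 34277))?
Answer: -1/2883545 ≈ -3.4680e-7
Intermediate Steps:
n = -901982
1/(n + (-2015840 + 34277)) = 1/(-901982 + (-2015840 + 34277)) = 1/(-901982 - 1981563) = 1/(-2883545) = -1/2883545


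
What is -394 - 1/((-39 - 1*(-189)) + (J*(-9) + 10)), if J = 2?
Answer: -55949/142 ≈ -394.01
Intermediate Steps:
-394 - 1/((-39 - 1*(-189)) + (J*(-9) + 10)) = -394 - 1/((-39 - 1*(-189)) + (2*(-9) + 10)) = -394 - 1/((-39 + 189) + (-18 + 10)) = -394 - 1/(150 - 8) = -394 - 1/142 = -55949/142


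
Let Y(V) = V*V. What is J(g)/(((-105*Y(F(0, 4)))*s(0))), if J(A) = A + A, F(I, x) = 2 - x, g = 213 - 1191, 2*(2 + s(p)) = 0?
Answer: -163/70 ≈ -2.3286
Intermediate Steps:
s(p) = -2 (s(p) = -2 + (1/2)*0 = -2 + 0 = -2)
g = -978
Y(V) = V**2
J(A) = 2*A
J(g)/(((-105*Y(F(0, 4)))*s(0))) = (2*(-978))/((-105*(2 - 1*4)**2*(-2))) = -1956*1/(210*(2 - 4)**2) = -1956/(-105*(-2)**2*(-2)) = -1956/(-105*4*(-2)) = -1956/((-420*(-2))) = -1956/840 = -1956*1/840 = -163/70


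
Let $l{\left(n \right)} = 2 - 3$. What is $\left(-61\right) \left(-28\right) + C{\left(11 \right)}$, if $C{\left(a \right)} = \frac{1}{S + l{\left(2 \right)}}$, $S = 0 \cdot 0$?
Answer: $1707$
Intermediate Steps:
$l{\left(n \right)} = -1$
$S = 0$
$C{\left(a \right)} = -1$ ($C{\left(a \right)} = \frac{1}{0 - 1} = \frac{1}{-1} = -1$)
$\left(-61\right) \left(-28\right) + C{\left(11 \right)} = \left(-61\right) \left(-28\right) - 1 = 1708 - 1 = 1707$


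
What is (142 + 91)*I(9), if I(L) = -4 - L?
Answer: -3029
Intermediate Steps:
(142 + 91)*I(9) = (142 + 91)*(-4 - 1*9) = 233*(-4 - 9) = 233*(-13) = -3029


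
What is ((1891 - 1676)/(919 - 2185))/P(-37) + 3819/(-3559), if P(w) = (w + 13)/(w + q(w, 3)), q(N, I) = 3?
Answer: -71026393/54068328 ≈ -1.3136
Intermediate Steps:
P(w) = (13 + w)/(3 + w) (P(w) = (w + 13)/(w + 3) = (13 + w)/(3 + w))
((1891 - 1676)/(919 - 2185))/P(-37) + 3819/(-3559) = ((1891 - 1676)/(919 - 2185))/(((13 - 37)/(3 - 37))) + 3819/(-3559) = (215/(-1266))/((-24/(-34))) + 3819*(-1/3559) = (215*(-1/1266))/((-1/34*(-24))) - 3819/3559 = -215/(1266*12/17) - 3819/3559 = -215/1266*17/12 - 3819/3559 = -3655/15192 - 3819/3559 = -71026393/54068328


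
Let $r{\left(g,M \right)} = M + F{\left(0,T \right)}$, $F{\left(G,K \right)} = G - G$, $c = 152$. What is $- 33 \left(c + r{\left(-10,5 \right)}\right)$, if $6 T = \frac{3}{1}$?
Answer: $-5181$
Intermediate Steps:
$T = \frac{1}{2}$ ($T = \frac{3 \cdot 1^{-1}}{6} = \frac{3 \cdot 1}{6} = \frac{1}{6} \cdot 3 = \frac{1}{2} \approx 0.5$)
$F{\left(G,K \right)} = 0$
$r{\left(g,M \right)} = M$ ($r{\left(g,M \right)} = M + 0 = M$)
$- 33 \left(c + r{\left(-10,5 \right)}\right) = - 33 \left(152 + 5\right) = \left(-33\right) 157 = -5181$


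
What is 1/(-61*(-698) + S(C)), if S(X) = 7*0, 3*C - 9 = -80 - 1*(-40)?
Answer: 1/42578 ≈ 2.3486e-5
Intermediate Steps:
C = -31/3 (C = 3 + (-80 - 1*(-40))/3 = 3 + (-80 + 40)/3 = 3 + (⅓)*(-40) = 3 - 40/3 = -31/3 ≈ -10.333)
S(X) = 0
1/(-61*(-698) + S(C)) = 1/(-61*(-698) + 0) = 1/(42578 + 0) = 1/42578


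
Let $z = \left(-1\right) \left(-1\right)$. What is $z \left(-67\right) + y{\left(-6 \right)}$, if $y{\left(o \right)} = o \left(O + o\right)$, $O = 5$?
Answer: $-61$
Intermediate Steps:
$z = 1$
$y{\left(o \right)} = o \left(5 + o\right)$
$z \left(-67\right) + y{\left(-6 \right)} = 1 \left(-67\right) - 6 \left(5 - 6\right) = -67 - -6 = -67 + 6 = -61$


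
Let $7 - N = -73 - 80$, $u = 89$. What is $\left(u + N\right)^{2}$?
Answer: $62001$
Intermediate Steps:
$N = 160$ ($N = 7 - \left(-73 - 80\right) = 7 - -153 = 7 + 153 = 160$)
$\left(u + N\right)^{2} = \left(89 + 160\right)^{2} = 249^{2} = 62001$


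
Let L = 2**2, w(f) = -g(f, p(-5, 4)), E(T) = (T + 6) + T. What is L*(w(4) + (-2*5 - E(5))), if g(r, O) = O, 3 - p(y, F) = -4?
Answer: -132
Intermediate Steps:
p(y, F) = 7 (p(y, F) = 3 - 1*(-4) = 3 + 4 = 7)
E(T) = 6 + 2*T (E(T) = (6 + T) + T = 6 + 2*T)
w(f) = -7 (w(f) = -1*7 = -7)
L = 4
L*(w(4) + (-2*5 - E(5))) = 4*(-7 + (-2*5 - (6 + 2*5))) = 4*(-7 + (-10 - (6 + 10))) = 4*(-7 + (-10 - 1*16)) = 4*(-7 + (-10 - 16)) = 4*(-7 - 26) = 4*(-33) = -132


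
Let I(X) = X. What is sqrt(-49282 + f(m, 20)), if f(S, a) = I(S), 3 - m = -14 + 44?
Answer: I*sqrt(49309) ≈ 222.06*I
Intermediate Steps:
m = -27 (m = 3 - (-14 + 44) = 3 - 1*30 = 3 - 30 = -27)
f(S, a) = S
sqrt(-49282 + f(m, 20)) = sqrt(-49282 - 27) = sqrt(-49309) = I*sqrt(49309)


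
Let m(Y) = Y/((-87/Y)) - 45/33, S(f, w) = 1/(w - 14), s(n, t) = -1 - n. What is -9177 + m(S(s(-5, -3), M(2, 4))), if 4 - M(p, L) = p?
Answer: -1264851947/137808 ≈ -9178.4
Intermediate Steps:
M(p, L) = 4 - p
S(f, w) = 1/(-14 + w)
m(Y) = -15/11 - Y**2/87 (m(Y) = Y*(-Y/87) - 45*1/33 = -Y**2/87 - 15/11 = -15/11 - Y**2/87)
-9177 + m(S(s(-5, -3), M(2, 4))) = -9177 + (-15/11 - 1/(87*(-14 + (4 - 1*2))**2)) = -9177 + (-15/11 - 1/(87*(-14 + (4 - 2))**2)) = -9177 + (-15/11 - 1/(87*(-14 + 2)**2)) = -9177 + (-15/11 - (1/(-12))**2/87) = -9177 + (-15/11 - (-1/12)**2/87) = -9177 + (-15/11 - 1/87*1/144) = -9177 + (-15/11 - 1/12528) = -9177 - 187931/137808 = -1264851947/137808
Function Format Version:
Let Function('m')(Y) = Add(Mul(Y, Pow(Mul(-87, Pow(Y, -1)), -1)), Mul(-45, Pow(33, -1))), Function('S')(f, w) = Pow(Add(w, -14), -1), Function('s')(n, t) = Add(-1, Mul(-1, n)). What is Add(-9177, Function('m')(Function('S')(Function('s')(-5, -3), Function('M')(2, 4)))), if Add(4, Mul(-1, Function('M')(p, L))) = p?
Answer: Rational(-1264851947, 137808) ≈ -9178.4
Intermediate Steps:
Function('M')(p, L) = Add(4, Mul(-1, p))
Function('S')(f, w) = Pow(Add(-14, w), -1)
Function('m')(Y) = Add(Rational(-15, 11), Mul(Rational(-1, 87), Pow(Y, 2))) (Function('m')(Y) = Add(Mul(Y, Mul(Rational(-1, 87), Y)), Mul(-45, Rational(1, 33))) = Add(Mul(Rational(-1, 87), Pow(Y, 2)), Rational(-15, 11)) = Add(Rational(-15, 11), Mul(Rational(-1, 87), Pow(Y, 2))))
Add(-9177, Function('m')(Function('S')(Function('s')(-5, -3), Function('M')(2, 4)))) = Add(-9177, Add(Rational(-15, 11), Mul(Rational(-1, 87), Pow(Pow(Add(-14, Add(4, Mul(-1, 2))), -1), 2)))) = Add(-9177, Add(Rational(-15, 11), Mul(Rational(-1, 87), Pow(Pow(Add(-14, Add(4, -2)), -1), 2)))) = Add(-9177, Add(Rational(-15, 11), Mul(Rational(-1, 87), Pow(Pow(Add(-14, 2), -1), 2)))) = Add(-9177, Add(Rational(-15, 11), Mul(Rational(-1, 87), Pow(Pow(-12, -1), 2)))) = Add(-9177, Add(Rational(-15, 11), Mul(Rational(-1, 87), Pow(Rational(-1, 12), 2)))) = Add(-9177, Add(Rational(-15, 11), Mul(Rational(-1, 87), Rational(1, 144)))) = Add(-9177, Add(Rational(-15, 11), Rational(-1, 12528))) = Add(-9177, Rational(-187931, 137808)) = Rational(-1264851947, 137808)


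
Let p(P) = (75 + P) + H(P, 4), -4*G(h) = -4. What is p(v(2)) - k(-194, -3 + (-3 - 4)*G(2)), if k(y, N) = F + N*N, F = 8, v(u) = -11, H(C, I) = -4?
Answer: -48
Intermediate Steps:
G(h) = 1 (G(h) = -1/4*(-4) = 1)
p(P) = 71 + P (p(P) = (75 + P) - 4 = 71 + P)
k(y, N) = 8 + N**2 (k(y, N) = 8 + N*N = 8 + N**2)
p(v(2)) - k(-194, -3 + (-3 - 4)*G(2)) = (71 - 11) - (8 + (-3 + (-3 - 4)*1)**2) = 60 - (8 + (-3 - 7*1)**2) = 60 - (8 + (-3 - 7)**2) = 60 - (8 + (-10)**2) = 60 - (8 + 100) = 60 - 1*108 = 60 - 108 = -48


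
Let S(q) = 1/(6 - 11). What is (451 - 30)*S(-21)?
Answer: -421/5 ≈ -84.200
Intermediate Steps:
S(q) = -1/5 (S(q) = 1/(-5) = -1/5)
(451 - 30)*S(-21) = (451 - 30)*(-1/5) = 421*(-1/5) = -421/5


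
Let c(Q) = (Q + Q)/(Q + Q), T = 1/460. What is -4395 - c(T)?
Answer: -4396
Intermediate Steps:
T = 1/460 ≈ 0.0021739
c(Q) = 1 (c(Q) = (2*Q)/((2*Q)) = (2*Q)*(1/(2*Q)) = 1)
-4395 - c(T) = -4395 - 1*1 = -4395 - 1 = -4396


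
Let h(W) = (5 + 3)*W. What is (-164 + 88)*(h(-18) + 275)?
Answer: -9956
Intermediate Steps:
h(W) = 8*W
(-164 + 88)*(h(-18) + 275) = (-164 + 88)*(8*(-18) + 275) = -76*(-144 + 275) = -76*131 = -9956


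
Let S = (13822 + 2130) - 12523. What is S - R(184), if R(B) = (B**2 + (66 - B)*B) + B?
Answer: -8899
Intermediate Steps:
R(B) = B + B**2 + B*(66 - B) (R(B) = (B**2 + B*(66 - B)) + B = B + B**2 + B*(66 - B))
S = 3429 (S = 15952 - 12523 = 3429)
S - R(184) = 3429 - 67*184 = 3429 - 1*12328 = 3429 - 12328 = -8899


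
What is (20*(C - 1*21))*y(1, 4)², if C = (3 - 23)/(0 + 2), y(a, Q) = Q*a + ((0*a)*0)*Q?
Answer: -9920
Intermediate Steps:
y(a, Q) = Q*a (y(a, Q) = Q*a + (0*0)*Q = Q*a + 0*Q = Q*a + 0 = Q*a)
C = -10 (C = -20/2 = -20*½ = -10)
(20*(C - 1*21))*y(1, 4)² = (20*(-10 - 1*21))*(4*1)² = (20*(-10 - 21))*4² = (20*(-31))*16 = -620*16 = -9920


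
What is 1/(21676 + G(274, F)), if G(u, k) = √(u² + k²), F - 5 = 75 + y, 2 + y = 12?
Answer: 5419/117441450 - √20794/234882900 ≈ 4.5528e-5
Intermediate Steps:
y = 10 (y = -2 + 12 = 10)
F = 90 (F = 5 + (75 + 10) = 5 + 85 = 90)
G(u, k) = √(k² + u²)
1/(21676 + G(274, F)) = 1/(21676 + √(90² + 274²)) = 1/(21676 + √(8100 + 75076)) = 1/(21676 + √83176) = 1/(21676 + 2*√20794)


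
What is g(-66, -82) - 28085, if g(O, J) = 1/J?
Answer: -2302971/82 ≈ -28085.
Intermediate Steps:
g(-66, -82) - 28085 = 1/(-82) - 28085 = -1/82 - 28085 = -2302971/82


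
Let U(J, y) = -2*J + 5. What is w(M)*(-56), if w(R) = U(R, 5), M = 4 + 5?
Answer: 728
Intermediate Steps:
U(J, y) = 5 - 2*J
M = 9
w(R) = 5 - 2*R
w(M)*(-56) = (5 - 2*9)*(-56) = (5 - 18)*(-56) = -13*(-56) = 728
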